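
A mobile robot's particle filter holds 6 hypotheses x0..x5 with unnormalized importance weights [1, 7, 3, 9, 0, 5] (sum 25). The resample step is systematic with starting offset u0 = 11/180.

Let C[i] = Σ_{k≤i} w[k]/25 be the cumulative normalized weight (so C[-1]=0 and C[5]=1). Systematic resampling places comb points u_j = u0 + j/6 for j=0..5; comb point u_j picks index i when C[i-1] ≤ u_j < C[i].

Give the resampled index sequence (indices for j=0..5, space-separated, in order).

1 1 2 3 3 5

C = [1/25, 8/25, 11/25, 4/5, 4/5, 1]
j=0: u_0=11/180 ∈ [1/25, 8/25) → index 1
j=1: u_1=41/180 ∈ [1/25, 8/25) → index 1
j=2: u_2=71/180 ∈ [8/25, 11/25) → index 2
j=3: u_3=101/180 ∈ [11/25, 4/5) → index 3
j=4: u_4=131/180 ∈ [11/25, 4/5) → index 3
j=5: u_5=161/180 ∈ [4/5, 1) → index 5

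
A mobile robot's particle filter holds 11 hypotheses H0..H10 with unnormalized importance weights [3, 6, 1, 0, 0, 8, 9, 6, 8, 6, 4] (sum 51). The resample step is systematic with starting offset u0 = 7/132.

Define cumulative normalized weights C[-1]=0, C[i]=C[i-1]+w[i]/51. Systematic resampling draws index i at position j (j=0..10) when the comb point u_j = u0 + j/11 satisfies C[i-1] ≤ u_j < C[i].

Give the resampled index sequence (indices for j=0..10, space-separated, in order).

0 1 5 5 6 6 7 8 8 9 10

C = [1/17, 3/17, 10/51, 10/51, 10/51, 6/17, 9/17, 11/17, 41/51, 47/51, 1]
j=0: u_0=7/132 ∈ [0, 1/17) → index 0
j=1: u_1=19/132 ∈ [1/17, 3/17) → index 1
j=2: u_2=31/132 ∈ [10/51, 6/17) → index 5
j=3: u_3=43/132 ∈ [10/51, 6/17) → index 5
j=4: u_4=5/12 ∈ [6/17, 9/17) → index 6
j=5: u_5=67/132 ∈ [6/17, 9/17) → index 6
j=6: u_6=79/132 ∈ [9/17, 11/17) → index 7
j=7: u_7=91/132 ∈ [11/17, 41/51) → index 8
j=8: u_8=103/132 ∈ [11/17, 41/51) → index 8
j=9: u_9=115/132 ∈ [41/51, 47/51) → index 9
j=10: u_10=127/132 ∈ [47/51, 1) → index 10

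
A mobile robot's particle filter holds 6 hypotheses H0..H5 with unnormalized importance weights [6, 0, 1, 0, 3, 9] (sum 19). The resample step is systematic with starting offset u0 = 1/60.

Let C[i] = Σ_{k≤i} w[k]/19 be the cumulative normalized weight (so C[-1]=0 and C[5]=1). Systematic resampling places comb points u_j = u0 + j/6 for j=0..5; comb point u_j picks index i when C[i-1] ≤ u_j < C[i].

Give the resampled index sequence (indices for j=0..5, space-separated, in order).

0 0 2 4 5 5

C = [6/19, 6/19, 7/19, 7/19, 10/19, 1]
j=0: u_0=1/60 ∈ [0, 6/19) → index 0
j=1: u_1=11/60 ∈ [0, 6/19) → index 0
j=2: u_2=7/20 ∈ [6/19, 7/19) → index 2
j=3: u_3=31/60 ∈ [7/19, 10/19) → index 4
j=4: u_4=41/60 ∈ [10/19, 1) → index 5
j=5: u_5=17/20 ∈ [10/19, 1) → index 5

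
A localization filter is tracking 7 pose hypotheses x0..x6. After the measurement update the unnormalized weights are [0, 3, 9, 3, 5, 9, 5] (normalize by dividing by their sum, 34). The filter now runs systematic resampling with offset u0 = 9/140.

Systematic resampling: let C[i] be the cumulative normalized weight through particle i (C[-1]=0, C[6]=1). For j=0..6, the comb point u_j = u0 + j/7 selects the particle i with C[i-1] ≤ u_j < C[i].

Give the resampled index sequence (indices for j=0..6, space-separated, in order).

1 2 2 4 5 5 6

C = [0, 3/34, 6/17, 15/34, 10/17, 29/34, 1]
j=0: u_0=9/140 ∈ [0, 3/34) → index 1
j=1: u_1=29/140 ∈ [3/34, 6/17) → index 2
j=2: u_2=7/20 ∈ [3/34, 6/17) → index 2
j=3: u_3=69/140 ∈ [15/34, 10/17) → index 4
j=4: u_4=89/140 ∈ [10/17, 29/34) → index 5
j=5: u_5=109/140 ∈ [10/17, 29/34) → index 5
j=6: u_6=129/140 ∈ [29/34, 1) → index 6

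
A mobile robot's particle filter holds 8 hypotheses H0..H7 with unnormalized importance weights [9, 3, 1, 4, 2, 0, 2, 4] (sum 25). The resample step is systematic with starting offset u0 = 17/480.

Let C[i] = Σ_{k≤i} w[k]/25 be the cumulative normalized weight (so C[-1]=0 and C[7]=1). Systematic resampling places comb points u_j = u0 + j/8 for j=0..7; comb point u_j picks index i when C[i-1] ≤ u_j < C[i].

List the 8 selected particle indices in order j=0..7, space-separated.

0 0 0 1 3 3 6 7

C = [9/25, 12/25, 13/25, 17/25, 19/25, 19/25, 21/25, 1]
j=0: u_0=17/480 ∈ [0, 9/25) → index 0
j=1: u_1=77/480 ∈ [0, 9/25) → index 0
j=2: u_2=137/480 ∈ [0, 9/25) → index 0
j=3: u_3=197/480 ∈ [9/25, 12/25) → index 1
j=4: u_4=257/480 ∈ [13/25, 17/25) → index 3
j=5: u_5=317/480 ∈ [13/25, 17/25) → index 3
j=6: u_6=377/480 ∈ [19/25, 21/25) → index 6
j=7: u_7=437/480 ∈ [21/25, 1) → index 7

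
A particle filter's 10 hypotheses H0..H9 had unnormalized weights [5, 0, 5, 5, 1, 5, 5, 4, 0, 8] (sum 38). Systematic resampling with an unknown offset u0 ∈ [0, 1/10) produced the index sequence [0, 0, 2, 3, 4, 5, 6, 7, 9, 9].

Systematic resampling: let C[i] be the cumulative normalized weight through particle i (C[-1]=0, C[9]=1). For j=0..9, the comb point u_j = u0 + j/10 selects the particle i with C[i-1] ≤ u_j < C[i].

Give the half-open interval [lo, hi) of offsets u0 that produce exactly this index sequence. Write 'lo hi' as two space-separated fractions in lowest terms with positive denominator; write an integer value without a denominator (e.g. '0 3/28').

C = [5/38, 5/38, 5/19, 15/38, 8/19, 21/38, 13/19, 15/19, 15/19, 1]
j=0 picked index 0: u0 ∈ [0, 5/38)
j=1 picked index 0: u0 ∈ [-1/10, 3/95)
j=2 picked index 2: u0 ∈ [-13/190, 6/95)
j=3 picked index 3: u0 ∈ [-7/190, 9/95)
j=4 picked index 4: u0 ∈ [-1/190, 2/95)
j=5 picked index 5: u0 ∈ [-3/38, 1/19)
j=6 picked index 6: u0 ∈ [-9/190, 8/95)
j=7 picked index 7: u0 ∈ [-3/190, 17/190)
j=8 picked index 9: u0 ∈ [-1/95, 1/5)
j=9 picked index 9: u0 ∈ [-21/190, 1/10)
intersection: [0, 2/95)

0 2/95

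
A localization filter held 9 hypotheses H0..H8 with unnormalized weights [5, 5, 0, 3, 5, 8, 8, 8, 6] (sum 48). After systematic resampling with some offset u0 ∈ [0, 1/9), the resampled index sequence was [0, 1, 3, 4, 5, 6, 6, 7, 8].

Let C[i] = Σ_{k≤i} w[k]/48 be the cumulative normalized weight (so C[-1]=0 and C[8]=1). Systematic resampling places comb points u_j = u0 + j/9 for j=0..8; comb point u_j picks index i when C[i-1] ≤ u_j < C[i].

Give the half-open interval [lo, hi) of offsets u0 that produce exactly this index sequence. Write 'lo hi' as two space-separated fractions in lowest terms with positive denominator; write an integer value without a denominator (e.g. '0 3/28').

0 1/24

C = [5/48, 5/24, 5/24, 13/48, 3/8, 13/24, 17/24, 7/8, 1]
j=0 picked index 0: u0 ∈ [0, 5/48)
j=1 picked index 1: u0 ∈ [-1/144, 7/72)
j=2 picked index 3: u0 ∈ [-1/72, 7/144)
j=3 picked index 4: u0 ∈ [-1/16, 1/24)
j=4 picked index 5: u0 ∈ [-5/72, 7/72)
j=5 picked index 6: u0 ∈ [-1/72, 11/72)
j=6 picked index 6: u0 ∈ [-1/8, 1/24)
j=7 picked index 7: u0 ∈ [-5/72, 7/72)
j=8 picked index 8: u0 ∈ [-1/72, 1/9)
intersection: [0, 1/24)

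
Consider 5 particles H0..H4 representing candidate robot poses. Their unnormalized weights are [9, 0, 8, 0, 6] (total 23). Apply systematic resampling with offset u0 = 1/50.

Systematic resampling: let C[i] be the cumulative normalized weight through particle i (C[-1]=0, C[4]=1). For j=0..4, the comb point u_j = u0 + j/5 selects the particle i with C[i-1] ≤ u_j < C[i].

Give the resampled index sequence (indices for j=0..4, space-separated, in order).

0 0 2 2 4

C = [9/23, 9/23, 17/23, 17/23, 1]
j=0: u_0=1/50 ∈ [0, 9/23) → index 0
j=1: u_1=11/50 ∈ [0, 9/23) → index 0
j=2: u_2=21/50 ∈ [9/23, 17/23) → index 2
j=3: u_3=31/50 ∈ [9/23, 17/23) → index 2
j=4: u_4=41/50 ∈ [17/23, 1) → index 4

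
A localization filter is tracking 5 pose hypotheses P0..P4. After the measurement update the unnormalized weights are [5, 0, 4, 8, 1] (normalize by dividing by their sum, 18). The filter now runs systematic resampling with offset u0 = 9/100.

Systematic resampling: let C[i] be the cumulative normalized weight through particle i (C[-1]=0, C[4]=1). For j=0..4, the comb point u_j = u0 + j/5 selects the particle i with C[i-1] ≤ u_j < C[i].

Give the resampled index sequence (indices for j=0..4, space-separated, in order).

0 2 2 3 3

C = [5/18, 5/18, 1/2, 17/18, 1]
j=0: u_0=9/100 ∈ [0, 5/18) → index 0
j=1: u_1=29/100 ∈ [5/18, 1/2) → index 2
j=2: u_2=49/100 ∈ [5/18, 1/2) → index 2
j=3: u_3=69/100 ∈ [1/2, 17/18) → index 3
j=4: u_4=89/100 ∈ [1/2, 17/18) → index 3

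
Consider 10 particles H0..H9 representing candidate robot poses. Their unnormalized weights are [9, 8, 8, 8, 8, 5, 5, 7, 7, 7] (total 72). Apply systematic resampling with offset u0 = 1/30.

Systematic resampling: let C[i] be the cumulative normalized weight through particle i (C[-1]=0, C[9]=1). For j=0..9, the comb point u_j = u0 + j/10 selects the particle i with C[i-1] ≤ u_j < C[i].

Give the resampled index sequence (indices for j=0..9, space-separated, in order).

0 1 1 2 3 4 5 7 8 9

C = [1/8, 17/72, 25/72, 11/24, 41/72, 23/36, 17/24, 29/36, 65/72, 1]
j=0: u_0=1/30 ∈ [0, 1/8) → index 0
j=1: u_1=2/15 ∈ [1/8, 17/72) → index 1
j=2: u_2=7/30 ∈ [1/8, 17/72) → index 1
j=3: u_3=1/3 ∈ [17/72, 25/72) → index 2
j=4: u_4=13/30 ∈ [25/72, 11/24) → index 3
j=5: u_5=8/15 ∈ [11/24, 41/72) → index 4
j=6: u_6=19/30 ∈ [41/72, 23/36) → index 5
j=7: u_7=11/15 ∈ [17/24, 29/36) → index 7
j=8: u_8=5/6 ∈ [29/36, 65/72) → index 8
j=9: u_9=14/15 ∈ [65/72, 1) → index 9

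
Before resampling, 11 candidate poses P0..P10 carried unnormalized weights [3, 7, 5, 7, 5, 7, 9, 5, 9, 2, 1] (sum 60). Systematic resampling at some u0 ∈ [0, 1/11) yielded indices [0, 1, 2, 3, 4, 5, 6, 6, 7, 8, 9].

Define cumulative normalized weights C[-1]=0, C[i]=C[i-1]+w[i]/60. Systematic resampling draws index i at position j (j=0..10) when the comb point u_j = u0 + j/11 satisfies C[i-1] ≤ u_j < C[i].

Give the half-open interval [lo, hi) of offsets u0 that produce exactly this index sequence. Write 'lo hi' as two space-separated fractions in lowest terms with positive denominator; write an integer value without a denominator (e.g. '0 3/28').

9/220 1/20

C = [1/20, 1/6, 1/4, 11/30, 9/20, 17/30, 43/60, 4/5, 19/20, 59/60, 1]
j=0 picked index 0: u0 ∈ [0, 1/20)
j=1 picked index 1: u0 ∈ [-9/220, 5/66)
j=2 picked index 2: u0 ∈ [-1/66, 3/44)
j=3 picked index 3: u0 ∈ [-1/44, 31/330)
j=4 picked index 4: u0 ∈ [1/330, 19/220)
j=5 picked index 5: u0 ∈ [-1/220, 37/330)
j=6 picked index 6: u0 ∈ [7/330, 113/660)
j=7 picked index 6: u0 ∈ [-23/330, 53/660)
j=8 picked index 7: u0 ∈ [-7/660, 4/55)
j=9 picked index 8: u0 ∈ [-1/55, 29/220)
j=10 picked index 9: u0 ∈ [9/220, 49/660)
intersection: [9/220, 1/20)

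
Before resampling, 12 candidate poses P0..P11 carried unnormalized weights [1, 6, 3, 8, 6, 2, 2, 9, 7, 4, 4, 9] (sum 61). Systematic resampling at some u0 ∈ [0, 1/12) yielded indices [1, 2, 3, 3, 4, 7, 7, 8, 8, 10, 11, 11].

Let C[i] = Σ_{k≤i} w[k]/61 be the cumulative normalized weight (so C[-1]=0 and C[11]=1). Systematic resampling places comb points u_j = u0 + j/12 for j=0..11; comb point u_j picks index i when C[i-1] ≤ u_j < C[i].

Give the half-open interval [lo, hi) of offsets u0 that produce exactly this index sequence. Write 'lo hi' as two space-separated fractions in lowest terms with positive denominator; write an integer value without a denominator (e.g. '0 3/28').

C = [1/61, 7/61, 10/61, 18/61, 24/61, 26/61, 28/61, 37/61, 44/61, 48/61, 52/61, 1]
j=0 picked index 1: u0 ∈ [1/61, 7/61)
j=1 picked index 2: u0 ∈ [23/732, 59/732)
j=2 picked index 3: u0 ∈ [-1/366, 47/366)
j=3 picked index 3: u0 ∈ [-21/244, 11/244)
j=4 picked index 4: u0 ∈ [-7/183, 11/183)
j=5 picked index 7: u0 ∈ [31/732, 139/732)
j=6 picked index 7: u0 ∈ [-5/122, 13/122)
j=7 picked index 8: u0 ∈ [17/732, 101/732)
j=8 picked index 8: u0 ∈ [-11/183, 10/183)
j=9 picked index 10: u0 ∈ [9/244, 25/244)
j=10 picked index 11: u0 ∈ [7/366, 1/6)
j=11 picked index 11: u0 ∈ [-47/732, 1/12)
intersection: [31/732, 11/244)

31/732 11/244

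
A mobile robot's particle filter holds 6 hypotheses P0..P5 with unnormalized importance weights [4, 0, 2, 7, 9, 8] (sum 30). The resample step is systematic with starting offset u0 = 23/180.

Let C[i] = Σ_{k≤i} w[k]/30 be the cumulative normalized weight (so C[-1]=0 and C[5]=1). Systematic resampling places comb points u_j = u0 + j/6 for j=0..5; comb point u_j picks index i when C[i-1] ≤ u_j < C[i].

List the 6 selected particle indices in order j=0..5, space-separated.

C = [2/15, 2/15, 1/5, 13/30, 11/15, 1]
j=0: u_0=23/180 ∈ [0, 2/15) → index 0
j=1: u_1=53/180 ∈ [1/5, 13/30) → index 3
j=2: u_2=83/180 ∈ [13/30, 11/15) → index 4
j=3: u_3=113/180 ∈ [13/30, 11/15) → index 4
j=4: u_4=143/180 ∈ [11/15, 1) → index 5
j=5: u_5=173/180 ∈ [11/15, 1) → index 5

0 3 4 4 5 5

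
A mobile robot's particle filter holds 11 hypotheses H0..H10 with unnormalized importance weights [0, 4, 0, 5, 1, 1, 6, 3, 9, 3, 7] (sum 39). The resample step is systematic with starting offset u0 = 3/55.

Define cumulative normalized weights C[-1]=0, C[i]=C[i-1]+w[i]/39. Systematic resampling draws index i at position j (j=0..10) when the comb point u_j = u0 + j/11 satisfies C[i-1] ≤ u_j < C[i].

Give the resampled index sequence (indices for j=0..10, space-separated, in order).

C = [0, 4/39, 4/39, 3/13, 10/39, 11/39, 17/39, 20/39, 29/39, 32/39, 1]
j=0: u_0=3/55 ∈ [0, 4/39) → index 1
j=1: u_1=8/55 ∈ [4/39, 3/13) → index 3
j=2: u_2=13/55 ∈ [3/13, 10/39) → index 4
j=3: u_3=18/55 ∈ [11/39, 17/39) → index 6
j=4: u_4=23/55 ∈ [11/39, 17/39) → index 6
j=5: u_5=28/55 ∈ [17/39, 20/39) → index 7
j=6: u_6=3/5 ∈ [20/39, 29/39) → index 8
j=7: u_7=38/55 ∈ [20/39, 29/39) → index 8
j=8: u_8=43/55 ∈ [29/39, 32/39) → index 9
j=9: u_9=48/55 ∈ [32/39, 1) → index 10
j=10: u_10=53/55 ∈ [32/39, 1) → index 10

1 3 4 6 6 7 8 8 9 10 10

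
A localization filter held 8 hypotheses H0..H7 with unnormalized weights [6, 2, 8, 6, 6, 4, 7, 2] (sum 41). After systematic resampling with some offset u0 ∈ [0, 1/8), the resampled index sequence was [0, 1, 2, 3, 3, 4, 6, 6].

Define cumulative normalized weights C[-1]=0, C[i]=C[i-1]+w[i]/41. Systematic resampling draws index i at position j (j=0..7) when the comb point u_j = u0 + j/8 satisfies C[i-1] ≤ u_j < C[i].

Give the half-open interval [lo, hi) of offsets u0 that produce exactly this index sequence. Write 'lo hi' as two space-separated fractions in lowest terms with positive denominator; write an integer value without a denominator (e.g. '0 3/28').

5/164 3/82

C = [6/41, 8/41, 16/41, 22/41, 28/41, 32/41, 39/41, 1]
j=0 picked index 0: u0 ∈ [0, 6/41)
j=1 picked index 1: u0 ∈ [7/328, 23/328)
j=2 picked index 2: u0 ∈ [-9/164, 23/164)
j=3 picked index 3: u0 ∈ [5/328, 53/328)
j=4 picked index 3: u0 ∈ [-9/82, 3/82)
j=5 picked index 4: u0 ∈ [-29/328, 19/328)
j=6 picked index 6: u0 ∈ [5/164, 33/164)
j=7 picked index 6: u0 ∈ [-31/328, 25/328)
intersection: [5/164, 3/82)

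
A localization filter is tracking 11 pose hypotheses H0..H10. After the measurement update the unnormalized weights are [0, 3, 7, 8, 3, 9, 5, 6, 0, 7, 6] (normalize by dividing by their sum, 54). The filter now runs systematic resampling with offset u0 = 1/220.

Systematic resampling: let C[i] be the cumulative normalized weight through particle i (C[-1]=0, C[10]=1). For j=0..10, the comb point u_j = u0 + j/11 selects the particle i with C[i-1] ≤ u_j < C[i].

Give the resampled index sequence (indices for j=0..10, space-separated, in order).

1 2 3 3 4 5 5 6 7 9 10

C = [0, 1/18, 5/27, 1/3, 7/18, 5/9, 35/54, 41/54, 41/54, 8/9, 1]
j=0: u_0=1/220 ∈ [0, 1/18) → index 1
j=1: u_1=21/220 ∈ [1/18, 5/27) → index 2
j=2: u_2=41/220 ∈ [5/27, 1/3) → index 3
j=3: u_3=61/220 ∈ [5/27, 1/3) → index 3
j=4: u_4=81/220 ∈ [1/3, 7/18) → index 4
j=5: u_5=101/220 ∈ [7/18, 5/9) → index 5
j=6: u_6=11/20 ∈ [7/18, 5/9) → index 5
j=7: u_7=141/220 ∈ [5/9, 35/54) → index 6
j=8: u_8=161/220 ∈ [35/54, 41/54) → index 7
j=9: u_9=181/220 ∈ [41/54, 8/9) → index 9
j=10: u_10=201/220 ∈ [8/9, 1) → index 10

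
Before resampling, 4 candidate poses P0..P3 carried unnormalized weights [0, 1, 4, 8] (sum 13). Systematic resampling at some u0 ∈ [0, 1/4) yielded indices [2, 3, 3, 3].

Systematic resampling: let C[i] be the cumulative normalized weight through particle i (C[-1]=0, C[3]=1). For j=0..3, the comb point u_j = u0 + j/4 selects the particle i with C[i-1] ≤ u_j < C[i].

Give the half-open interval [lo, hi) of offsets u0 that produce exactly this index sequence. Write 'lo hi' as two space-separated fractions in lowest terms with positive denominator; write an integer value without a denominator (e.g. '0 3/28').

7/52 1/4

C = [0, 1/13, 5/13, 1]
j=0 picked index 2: u0 ∈ [1/13, 5/13)
j=1 picked index 3: u0 ∈ [7/52, 3/4)
j=2 picked index 3: u0 ∈ [-3/26, 1/2)
j=3 picked index 3: u0 ∈ [-19/52, 1/4)
intersection: [7/52, 1/4)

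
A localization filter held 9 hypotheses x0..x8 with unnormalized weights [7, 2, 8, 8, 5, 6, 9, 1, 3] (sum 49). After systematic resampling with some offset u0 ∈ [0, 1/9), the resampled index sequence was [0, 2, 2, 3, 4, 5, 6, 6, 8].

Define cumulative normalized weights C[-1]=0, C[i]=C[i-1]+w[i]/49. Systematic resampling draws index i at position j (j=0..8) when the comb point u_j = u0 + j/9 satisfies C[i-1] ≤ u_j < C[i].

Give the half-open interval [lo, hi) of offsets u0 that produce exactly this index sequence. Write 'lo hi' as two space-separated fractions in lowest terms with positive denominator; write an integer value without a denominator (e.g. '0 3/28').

C = [1/7, 9/49, 17/49, 25/49, 30/49, 36/49, 45/49, 46/49, 1]
j=0 picked index 0: u0 ∈ [0, 1/7)
j=1 picked index 2: u0 ∈ [32/441, 104/441)
j=2 picked index 2: u0 ∈ [-17/441, 55/441)
j=3 picked index 3: u0 ∈ [2/147, 26/147)
j=4 picked index 4: u0 ∈ [29/441, 74/441)
j=5 picked index 5: u0 ∈ [25/441, 79/441)
j=6 picked index 6: u0 ∈ [10/147, 37/147)
j=7 picked index 6: u0 ∈ [-19/441, 62/441)
j=8 picked index 8: u0 ∈ [22/441, 1/9)
intersection: [32/441, 1/9)

32/441 1/9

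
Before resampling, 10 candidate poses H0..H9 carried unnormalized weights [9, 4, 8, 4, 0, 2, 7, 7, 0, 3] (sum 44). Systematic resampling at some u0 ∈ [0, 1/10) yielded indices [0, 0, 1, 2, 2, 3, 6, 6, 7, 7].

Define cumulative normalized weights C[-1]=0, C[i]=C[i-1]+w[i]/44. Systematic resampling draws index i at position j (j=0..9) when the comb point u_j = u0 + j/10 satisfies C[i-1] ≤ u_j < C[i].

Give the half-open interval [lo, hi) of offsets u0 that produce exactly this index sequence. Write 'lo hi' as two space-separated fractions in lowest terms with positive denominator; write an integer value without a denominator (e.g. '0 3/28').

C = [9/44, 13/44, 21/44, 25/44, 25/44, 27/44, 17/22, 41/44, 41/44, 1]
j=0 picked index 0: u0 ∈ [0, 9/44)
j=1 picked index 0: u0 ∈ [-1/10, 23/220)
j=2 picked index 1: u0 ∈ [1/220, 21/220)
j=3 picked index 2: u0 ∈ [-1/220, 39/220)
j=4 picked index 2: u0 ∈ [-23/220, 17/220)
j=5 picked index 3: u0 ∈ [-1/44, 3/44)
j=6 picked index 6: u0 ∈ [3/220, 19/110)
j=7 picked index 6: u0 ∈ [-19/220, 4/55)
j=8 picked index 7: u0 ∈ [-3/110, 29/220)
j=9 picked index 7: u0 ∈ [-7/55, 7/220)
intersection: [3/220, 7/220)

3/220 7/220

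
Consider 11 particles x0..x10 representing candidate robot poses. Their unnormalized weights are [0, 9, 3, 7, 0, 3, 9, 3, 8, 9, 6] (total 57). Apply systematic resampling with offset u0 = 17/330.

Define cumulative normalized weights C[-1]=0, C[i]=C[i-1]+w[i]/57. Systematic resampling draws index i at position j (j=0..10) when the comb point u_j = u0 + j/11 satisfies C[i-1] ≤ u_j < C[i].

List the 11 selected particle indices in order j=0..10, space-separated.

1 1 3 3 6 6 8 8 9 9 10

C = [0, 3/19, 4/19, 1/3, 1/3, 22/57, 31/57, 34/57, 14/19, 17/19, 1]
j=0: u_0=17/330 ∈ [0, 3/19) → index 1
j=1: u_1=47/330 ∈ [0, 3/19) → index 1
j=2: u_2=7/30 ∈ [4/19, 1/3) → index 3
j=3: u_3=107/330 ∈ [4/19, 1/3) → index 3
j=4: u_4=137/330 ∈ [22/57, 31/57) → index 6
j=5: u_5=167/330 ∈ [22/57, 31/57) → index 6
j=6: u_6=197/330 ∈ [34/57, 14/19) → index 8
j=7: u_7=227/330 ∈ [34/57, 14/19) → index 8
j=8: u_8=257/330 ∈ [14/19, 17/19) → index 9
j=9: u_9=287/330 ∈ [14/19, 17/19) → index 9
j=10: u_10=317/330 ∈ [17/19, 1) → index 10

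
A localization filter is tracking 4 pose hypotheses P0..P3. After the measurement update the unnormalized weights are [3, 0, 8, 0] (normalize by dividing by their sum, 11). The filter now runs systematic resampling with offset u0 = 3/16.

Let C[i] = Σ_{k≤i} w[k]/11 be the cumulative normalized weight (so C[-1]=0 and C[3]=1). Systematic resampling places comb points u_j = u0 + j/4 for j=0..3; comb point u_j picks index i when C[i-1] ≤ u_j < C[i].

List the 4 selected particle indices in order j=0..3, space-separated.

C = [3/11, 3/11, 1, 1]
j=0: u_0=3/16 ∈ [0, 3/11) → index 0
j=1: u_1=7/16 ∈ [3/11, 1) → index 2
j=2: u_2=11/16 ∈ [3/11, 1) → index 2
j=3: u_3=15/16 ∈ [3/11, 1) → index 2

0 2 2 2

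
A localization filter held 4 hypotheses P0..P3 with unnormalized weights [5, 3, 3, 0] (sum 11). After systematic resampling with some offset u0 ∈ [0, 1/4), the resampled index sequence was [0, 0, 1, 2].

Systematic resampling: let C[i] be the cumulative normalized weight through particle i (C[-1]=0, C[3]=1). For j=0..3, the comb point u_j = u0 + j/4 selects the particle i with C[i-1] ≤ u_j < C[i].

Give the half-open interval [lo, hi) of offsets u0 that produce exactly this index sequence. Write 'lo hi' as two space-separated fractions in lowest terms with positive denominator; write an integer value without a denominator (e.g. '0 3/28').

0 9/44

C = [5/11, 8/11, 1, 1]
j=0 picked index 0: u0 ∈ [0, 5/11)
j=1 picked index 0: u0 ∈ [-1/4, 9/44)
j=2 picked index 1: u0 ∈ [-1/22, 5/22)
j=3 picked index 2: u0 ∈ [-1/44, 1/4)
intersection: [0, 9/44)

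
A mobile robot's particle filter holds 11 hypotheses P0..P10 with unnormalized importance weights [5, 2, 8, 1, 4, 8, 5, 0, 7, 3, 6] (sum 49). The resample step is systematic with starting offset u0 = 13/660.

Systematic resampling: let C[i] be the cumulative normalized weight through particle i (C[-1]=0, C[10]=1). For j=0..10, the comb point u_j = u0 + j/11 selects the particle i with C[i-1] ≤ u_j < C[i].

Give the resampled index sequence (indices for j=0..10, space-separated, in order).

C = [5/49, 1/7, 15/49, 16/49, 20/49, 4/7, 33/49, 33/49, 40/49, 43/49, 1]
j=0: u_0=13/660 ∈ [0, 5/49) → index 0
j=1: u_1=73/660 ∈ [5/49, 1/7) → index 1
j=2: u_2=133/660 ∈ [1/7, 15/49) → index 2
j=3: u_3=193/660 ∈ [1/7, 15/49) → index 2
j=4: u_4=23/60 ∈ [16/49, 20/49) → index 4
j=5: u_5=313/660 ∈ [20/49, 4/7) → index 5
j=6: u_6=373/660 ∈ [20/49, 4/7) → index 5
j=7: u_7=433/660 ∈ [4/7, 33/49) → index 6
j=8: u_8=493/660 ∈ [33/49, 40/49) → index 8
j=9: u_9=553/660 ∈ [40/49, 43/49) → index 9
j=10: u_10=613/660 ∈ [43/49, 1) → index 10

0 1 2 2 4 5 5 6 8 9 10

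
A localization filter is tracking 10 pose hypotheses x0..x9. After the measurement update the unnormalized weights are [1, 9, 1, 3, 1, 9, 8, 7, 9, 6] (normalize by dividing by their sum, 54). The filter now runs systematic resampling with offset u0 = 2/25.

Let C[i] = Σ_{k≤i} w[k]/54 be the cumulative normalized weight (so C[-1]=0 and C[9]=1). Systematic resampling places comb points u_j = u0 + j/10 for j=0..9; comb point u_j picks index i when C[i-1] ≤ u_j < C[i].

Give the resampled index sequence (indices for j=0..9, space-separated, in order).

C = [1/54, 5/27, 11/54, 7/27, 5/18, 4/9, 16/27, 13/18, 8/9, 1]
j=0: u_0=2/25 ∈ [1/54, 5/27) → index 1
j=1: u_1=9/50 ∈ [1/54, 5/27) → index 1
j=2: u_2=7/25 ∈ [5/18, 4/9) → index 5
j=3: u_3=19/50 ∈ [5/18, 4/9) → index 5
j=4: u_4=12/25 ∈ [4/9, 16/27) → index 6
j=5: u_5=29/50 ∈ [4/9, 16/27) → index 6
j=6: u_6=17/25 ∈ [16/27, 13/18) → index 7
j=7: u_7=39/50 ∈ [13/18, 8/9) → index 8
j=8: u_8=22/25 ∈ [13/18, 8/9) → index 8
j=9: u_9=49/50 ∈ [8/9, 1) → index 9

1 1 5 5 6 6 7 8 8 9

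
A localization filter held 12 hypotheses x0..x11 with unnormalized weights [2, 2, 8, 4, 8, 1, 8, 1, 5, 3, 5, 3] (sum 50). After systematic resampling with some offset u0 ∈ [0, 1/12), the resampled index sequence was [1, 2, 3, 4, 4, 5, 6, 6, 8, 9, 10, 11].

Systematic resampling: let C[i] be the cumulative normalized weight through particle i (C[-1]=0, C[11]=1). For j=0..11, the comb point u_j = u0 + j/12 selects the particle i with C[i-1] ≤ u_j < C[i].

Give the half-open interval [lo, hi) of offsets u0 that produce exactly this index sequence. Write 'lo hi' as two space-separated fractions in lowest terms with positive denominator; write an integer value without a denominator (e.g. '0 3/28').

11/150 23/300

C = [1/25, 2/25, 6/25, 8/25, 12/25, 1/2, 33/50, 17/25, 39/50, 21/25, 47/50, 1]
j=0 picked index 1: u0 ∈ [1/25, 2/25)
j=1 picked index 2: u0 ∈ [-1/300, 47/300)
j=2 picked index 3: u0 ∈ [11/150, 23/150)
j=3 picked index 4: u0 ∈ [7/100, 23/100)
j=4 picked index 4: u0 ∈ [-1/75, 11/75)
j=5 picked index 5: u0 ∈ [19/300, 1/12)
j=6 picked index 6: u0 ∈ [0, 4/25)
j=7 picked index 6: u0 ∈ [-1/12, 23/300)
j=8 picked index 8: u0 ∈ [1/75, 17/150)
j=9 picked index 9: u0 ∈ [3/100, 9/100)
j=10 picked index 10: u0 ∈ [1/150, 8/75)
j=11 picked index 11: u0 ∈ [7/300, 1/12)
intersection: [11/150, 23/300)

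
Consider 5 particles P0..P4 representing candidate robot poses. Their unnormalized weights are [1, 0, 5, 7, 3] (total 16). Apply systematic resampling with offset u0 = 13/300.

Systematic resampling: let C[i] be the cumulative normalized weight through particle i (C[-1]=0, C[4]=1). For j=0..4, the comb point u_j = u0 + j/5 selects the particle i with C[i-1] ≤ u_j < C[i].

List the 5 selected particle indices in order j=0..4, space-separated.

0 2 3 3 4

C = [1/16, 1/16, 3/8, 13/16, 1]
j=0: u_0=13/300 ∈ [0, 1/16) → index 0
j=1: u_1=73/300 ∈ [1/16, 3/8) → index 2
j=2: u_2=133/300 ∈ [3/8, 13/16) → index 3
j=3: u_3=193/300 ∈ [3/8, 13/16) → index 3
j=4: u_4=253/300 ∈ [13/16, 1) → index 4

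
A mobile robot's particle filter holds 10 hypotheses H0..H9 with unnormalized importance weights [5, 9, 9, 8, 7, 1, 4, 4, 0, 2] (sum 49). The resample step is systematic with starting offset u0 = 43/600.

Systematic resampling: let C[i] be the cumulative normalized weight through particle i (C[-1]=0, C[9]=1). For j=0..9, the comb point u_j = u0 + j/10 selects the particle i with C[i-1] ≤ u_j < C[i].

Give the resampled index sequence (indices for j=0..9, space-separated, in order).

C = [5/49, 2/7, 23/49, 31/49, 38/49, 39/49, 43/49, 47/49, 47/49, 1]
j=0: u_0=43/600 ∈ [0, 5/49) → index 0
j=1: u_1=103/600 ∈ [5/49, 2/7) → index 1
j=2: u_2=163/600 ∈ [5/49, 2/7) → index 1
j=3: u_3=223/600 ∈ [2/7, 23/49) → index 2
j=4: u_4=283/600 ∈ [23/49, 31/49) → index 3
j=5: u_5=343/600 ∈ [23/49, 31/49) → index 3
j=6: u_6=403/600 ∈ [31/49, 38/49) → index 4
j=7: u_7=463/600 ∈ [31/49, 38/49) → index 4
j=8: u_8=523/600 ∈ [39/49, 43/49) → index 6
j=9: u_9=583/600 ∈ [47/49, 1) → index 9

0 1 1 2 3 3 4 4 6 9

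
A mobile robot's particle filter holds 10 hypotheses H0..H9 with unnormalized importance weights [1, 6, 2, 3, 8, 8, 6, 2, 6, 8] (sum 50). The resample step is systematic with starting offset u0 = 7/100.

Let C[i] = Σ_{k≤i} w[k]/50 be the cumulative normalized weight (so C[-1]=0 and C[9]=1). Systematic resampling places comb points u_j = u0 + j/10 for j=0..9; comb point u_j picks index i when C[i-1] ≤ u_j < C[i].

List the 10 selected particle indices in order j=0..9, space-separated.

C = [1/50, 7/50, 9/50, 6/25, 2/5, 14/25, 17/25, 18/25, 21/25, 1]
j=0: u_0=7/100 ∈ [1/50, 7/50) → index 1
j=1: u_1=17/100 ∈ [7/50, 9/50) → index 2
j=2: u_2=27/100 ∈ [6/25, 2/5) → index 4
j=3: u_3=37/100 ∈ [6/25, 2/5) → index 4
j=4: u_4=47/100 ∈ [2/5, 14/25) → index 5
j=5: u_5=57/100 ∈ [14/25, 17/25) → index 6
j=6: u_6=67/100 ∈ [14/25, 17/25) → index 6
j=7: u_7=77/100 ∈ [18/25, 21/25) → index 8
j=8: u_8=87/100 ∈ [21/25, 1) → index 9
j=9: u_9=97/100 ∈ [21/25, 1) → index 9

1 2 4 4 5 6 6 8 9 9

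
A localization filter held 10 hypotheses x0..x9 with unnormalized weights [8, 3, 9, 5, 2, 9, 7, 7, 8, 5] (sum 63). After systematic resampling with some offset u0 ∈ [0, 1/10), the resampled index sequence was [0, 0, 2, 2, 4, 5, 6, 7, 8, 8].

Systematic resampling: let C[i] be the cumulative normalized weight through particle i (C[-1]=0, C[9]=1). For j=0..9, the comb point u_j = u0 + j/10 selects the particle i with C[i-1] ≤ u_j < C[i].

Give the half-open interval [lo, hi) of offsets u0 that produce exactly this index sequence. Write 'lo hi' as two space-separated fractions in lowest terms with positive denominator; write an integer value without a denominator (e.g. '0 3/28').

C = [8/63, 11/63, 20/63, 25/63, 3/7, 4/7, 43/63, 50/63, 58/63, 1]
j=0 picked index 0: u0 ∈ [0, 8/63)
j=1 picked index 0: u0 ∈ [-1/10, 17/630)
j=2 picked index 2: u0 ∈ [-8/315, 37/315)
j=3 picked index 2: u0 ∈ [-79/630, 11/630)
j=4 picked index 4: u0 ∈ [-1/315, 1/35)
j=5 picked index 5: u0 ∈ [-1/14, 1/14)
j=6 picked index 6: u0 ∈ [-1/35, 26/315)
j=7 picked index 7: u0 ∈ [-11/630, 59/630)
j=8 picked index 8: u0 ∈ [-2/315, 38/315)
j=9 picked index 8: u0 ∈ [-67/630, 13/630)
intersection: [0, 11/630)

0 11/630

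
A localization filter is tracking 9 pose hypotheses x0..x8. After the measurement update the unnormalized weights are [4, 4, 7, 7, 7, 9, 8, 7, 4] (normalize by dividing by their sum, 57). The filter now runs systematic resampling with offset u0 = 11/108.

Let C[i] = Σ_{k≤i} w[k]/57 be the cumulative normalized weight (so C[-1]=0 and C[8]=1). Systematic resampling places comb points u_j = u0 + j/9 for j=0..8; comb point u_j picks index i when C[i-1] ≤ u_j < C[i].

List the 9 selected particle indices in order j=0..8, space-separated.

1 2 3 4 5 5 6 7 8

C = [4/57, 8/57, 5/19, 22/57, 29/57, 2/3, 46/57, 53/57, 1]
j=0: u_0=11/108 ∈ [4/57, 8/57) → index 1
j=1: u_1=23/108 ∈ [8/57, 5/19) → index 2
j=2: u_2=35/108 ∈ [5/19, 22/57) → index 3
j=3: u_3=47/108 ∈ [22/57, 29/57) → index 4
j=4: u_4=59/108 ∈ [29/57, 2/3) → index 5
j=5: u_5=71/108 ∈ [29/57, 2/3) → index 5
j=6: u_6=83/108 ∈ [2/3, 46/57) → index 6
j=7: u_7=95/108 ∈ [46/57, 53/57) → index 7
j=8: u_8=107/108 ∈ [53/57, 1) → index 8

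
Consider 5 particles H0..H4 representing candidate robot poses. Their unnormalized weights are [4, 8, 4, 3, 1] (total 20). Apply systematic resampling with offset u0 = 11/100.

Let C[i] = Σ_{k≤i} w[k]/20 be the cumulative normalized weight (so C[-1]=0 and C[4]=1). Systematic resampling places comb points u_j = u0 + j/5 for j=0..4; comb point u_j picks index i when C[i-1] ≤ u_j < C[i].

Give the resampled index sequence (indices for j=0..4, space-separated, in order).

C = [1/5, 3/5, 4/5, 19/20, 1]
j=0: u_0=11/100 ∈ [0, 1/5) → index 0
j=1: u_1=31/100 ∈ [1/5, 3/5) → index 1
j=2: u_2=51/100 ∈ [1/5, 3/5) → index 1
j=3: u_3=71/100 ∈ [3/5, 4/5) → index 2
j=4: u_4=91/100 ∈ [4/5, 19/20) → index 3

0 1 1 2 3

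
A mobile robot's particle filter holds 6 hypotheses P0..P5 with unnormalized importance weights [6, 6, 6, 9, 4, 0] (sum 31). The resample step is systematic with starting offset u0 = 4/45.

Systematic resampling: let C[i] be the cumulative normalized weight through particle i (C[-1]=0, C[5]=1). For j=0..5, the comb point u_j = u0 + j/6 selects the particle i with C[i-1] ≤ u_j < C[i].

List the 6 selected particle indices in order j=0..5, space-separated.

C = [6/31, 12/31, 18/31, 27/31, 1, 1]
j=0: u_0=4/45 ∈ [0, 6/31) → index 0
j=1: u_1=23/90 ∈ [6/31, 12/31) → index 1
j=2: u_2=19/45 ∈ [12/31, 18/31) → index 2
j=3: u_3=53/90 ∈ [18/31, 27/31) → index 3
j=4: u_4=34/45 ∈ [18/31, 27/31) → index 3
j=5: u_5=83/90 ∈ [27/31, 1) → index 4

0 1 2 3 3 4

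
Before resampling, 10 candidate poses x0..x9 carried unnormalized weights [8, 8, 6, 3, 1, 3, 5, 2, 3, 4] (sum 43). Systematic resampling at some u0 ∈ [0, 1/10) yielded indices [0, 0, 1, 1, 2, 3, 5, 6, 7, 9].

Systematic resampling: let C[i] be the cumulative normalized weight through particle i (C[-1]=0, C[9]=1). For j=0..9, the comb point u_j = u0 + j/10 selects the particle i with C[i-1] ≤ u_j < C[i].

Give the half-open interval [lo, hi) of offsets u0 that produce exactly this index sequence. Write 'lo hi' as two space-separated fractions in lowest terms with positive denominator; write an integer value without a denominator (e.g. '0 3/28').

1/86 8/215

C = [8/43, 16/43, 22/43, 25/43, 26/43, 29/43, 34/43, 36/43, 39/43, 1]
j=0 picked index 0: u0 ∈ [0, 8/43)
j=1 picked index 0: u0 ∈ [-1/10, 37/430)
j=2 picked index 1: u0 ∈ [-3/215, 37/215)
j=3 picked index 1: u0 ∈ [-49/430, 31/430)
j=4 picked index 2: u0 ∈ [-6/215, 24/215)
j=5 picked index 3: u0 ∈ [1/86, 7/86)
j=6 picked index 5: u0 ∈ [1/215, 16/215)
j=7 picked index 6: u0 ∈ [-11/430, 39/430)
j=8 picked index 7: u0 ∈ [-2/215, 8/215)
j=9 picked index 9: u0 ∈ [3/430, 1/10)
intersection: [1/86, 8/215)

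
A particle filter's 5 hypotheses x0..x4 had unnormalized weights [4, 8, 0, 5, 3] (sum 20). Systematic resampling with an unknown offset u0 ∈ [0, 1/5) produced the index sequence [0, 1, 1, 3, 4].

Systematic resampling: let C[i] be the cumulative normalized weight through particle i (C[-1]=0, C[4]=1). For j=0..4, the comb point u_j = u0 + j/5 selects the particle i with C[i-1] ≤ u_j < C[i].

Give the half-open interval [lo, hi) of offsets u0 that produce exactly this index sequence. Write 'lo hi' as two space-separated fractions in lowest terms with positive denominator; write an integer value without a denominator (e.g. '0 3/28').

C = [1/5, 3/5, 3/5, 17/20, 1]
j=0 picked index 0: u0 ∈ [0, 1/5)
j=1 picked index 1: u0 ∈ [0, 2/5)
j=2 picked index 1: u0 ∈ [-1/5, 1/5)
j=3 picked index 3: u0 ∈ [0, 1/4)
j=4 picked index 4: u0 ∈ [1/20, 1/5)
intersection: [1/20, 1/5)

1/20 1/5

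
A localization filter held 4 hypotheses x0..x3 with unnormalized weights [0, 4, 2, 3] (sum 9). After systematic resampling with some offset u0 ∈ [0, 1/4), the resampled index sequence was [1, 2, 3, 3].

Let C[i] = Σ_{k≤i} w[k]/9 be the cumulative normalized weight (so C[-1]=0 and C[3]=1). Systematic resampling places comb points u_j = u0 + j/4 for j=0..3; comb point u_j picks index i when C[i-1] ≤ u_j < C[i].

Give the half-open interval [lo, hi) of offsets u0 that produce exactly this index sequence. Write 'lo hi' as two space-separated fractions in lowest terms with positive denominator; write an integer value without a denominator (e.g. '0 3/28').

7/36 1/4

C = [0, 4/9, 2/3, 1]
j=0 picked index 1: u0 ∈ [0, 4/9)
j=1 picked index 2: u0 ∈ [7/36, 5/12)
j=2 picked index 3: u0 ∈ [1/6, 1/2)
j=3 picked index 3: u0 ∈ [-1/12, 1/4)
intersection: [7/36, 1/4)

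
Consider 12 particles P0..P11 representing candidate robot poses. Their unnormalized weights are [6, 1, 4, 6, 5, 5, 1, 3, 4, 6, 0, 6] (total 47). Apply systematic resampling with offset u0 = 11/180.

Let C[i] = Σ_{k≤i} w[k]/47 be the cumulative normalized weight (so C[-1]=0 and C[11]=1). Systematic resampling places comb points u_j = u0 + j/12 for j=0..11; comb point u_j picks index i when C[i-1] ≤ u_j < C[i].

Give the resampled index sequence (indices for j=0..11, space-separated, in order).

0 1 2 3 4 5 5 7 8 9 11 11

C = [6/47, 7/47, 11/47, 17/47, 22/47, 27/47, 28/47, 31/47, 35/47, 41/47, 41/47, 1]
j=0: u_0=11/180 ∈ [0, 6/47) → index 0
j=1: u_1=13/90 ∈ [6/47, 7/47) → index 1
j=2: u_2=41/180 ∈ [7/47, 11/47) → index 2
j=3: u_3=14/45 ∈ [11/47, 17/47) → index 3
j=4: u_4=71/180 ∈ [17/47, 22/47) → index 4
j=5: u_5=43/90 ∈ [22/47, 27/47) → index 5
j=6: u_6=101/180 ∈ [22/47, 27/47) → index 5
j=7: u_7=29/45 ∈ [28/47, 31/47) → index 7
j=8: u_8=131/180 ∈ [31/47, 35/47) → index 8
j=9: u_9=73/90 ∈ [35/47, 41/47) → index 9
j=10: u_10=161/180 ∈ [41/47, 1) → index 11
j=11: u_11=44/45 ∈ [41/47, 1) → index 11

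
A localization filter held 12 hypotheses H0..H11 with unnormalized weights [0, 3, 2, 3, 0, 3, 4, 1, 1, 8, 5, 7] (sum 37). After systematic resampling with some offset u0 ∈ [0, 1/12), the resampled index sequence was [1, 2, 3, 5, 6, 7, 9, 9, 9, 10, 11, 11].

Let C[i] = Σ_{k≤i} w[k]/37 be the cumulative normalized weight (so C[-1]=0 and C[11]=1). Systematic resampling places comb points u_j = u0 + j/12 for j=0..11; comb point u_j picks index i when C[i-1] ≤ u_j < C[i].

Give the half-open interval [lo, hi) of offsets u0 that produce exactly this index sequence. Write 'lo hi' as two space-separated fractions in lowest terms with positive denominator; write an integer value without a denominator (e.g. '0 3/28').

C = [0, 3/37, 5/37, 8/37, 8/37, 11/37, 15/37, 16/37, 17/37, 25/37, 30/37, 1]
j=0 picked index 1: u0 ∈ [0, 3/37)
j=1 picked index 2: u0 ∈ [-1/444, 23/444)
j=2 picked index 3: u0 ∈ [-7/222, 11/222)
j=3 picked index 5: u0 ∈ [-5/148, 7/148)
j=4 picked index 6: u0 ∈ [-4/111, 8/111)
j=5 picked index 7: u0 ∈ [-5/444, 7/444)
j=6 picked index 9: u0 ∈ [-3/74, 13/74)
j=7 picked index 9: u0 ∈ [-55/444, 41/444)
j=8 picked index 9: u0 ∈ [-23/111, 1/111)
j=9 picked index 10: u0 ∈ [-11/148, 9/148)
j=10 picked index 11: u0 ∈ [-5/222, 1/6)
j=11 picked index 11: u0 ∈ [-47/444, 1/12)
intersection: [0, 1/111)

0 1/111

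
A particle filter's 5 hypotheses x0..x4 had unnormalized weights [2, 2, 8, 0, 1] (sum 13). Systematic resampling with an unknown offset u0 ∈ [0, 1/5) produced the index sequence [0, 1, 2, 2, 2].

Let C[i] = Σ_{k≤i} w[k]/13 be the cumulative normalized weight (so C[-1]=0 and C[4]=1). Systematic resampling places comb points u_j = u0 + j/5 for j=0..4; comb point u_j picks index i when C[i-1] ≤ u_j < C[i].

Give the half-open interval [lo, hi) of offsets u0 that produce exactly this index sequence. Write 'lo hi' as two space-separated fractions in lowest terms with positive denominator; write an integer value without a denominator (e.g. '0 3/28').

C = [2/13, 4/13, 12/13, 12/13, 1]
j=0 picked index 0: u0 ∈ [0, 2/13)
j=1 picked index 1: u0 ∈ [-3/65, 7/65)
j=2 picked index 2: u0 ∈ [-6/65, 34/65)
j=3 picked index 2: u0 ∈ [-19/65, 21/65)
j=4 picked index 2: u0 ∈ [-32/65, 8/65)
intersection: [0, 7/65)

0 7/65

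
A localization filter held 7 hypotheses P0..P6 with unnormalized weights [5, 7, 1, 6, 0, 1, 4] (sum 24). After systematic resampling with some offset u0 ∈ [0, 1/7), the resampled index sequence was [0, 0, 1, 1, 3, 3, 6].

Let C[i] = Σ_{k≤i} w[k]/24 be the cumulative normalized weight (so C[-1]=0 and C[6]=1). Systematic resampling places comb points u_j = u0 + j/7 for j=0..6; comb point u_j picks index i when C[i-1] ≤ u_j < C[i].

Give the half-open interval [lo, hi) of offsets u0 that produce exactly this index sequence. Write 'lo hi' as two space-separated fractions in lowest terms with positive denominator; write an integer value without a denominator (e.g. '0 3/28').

C = [5/24, 1/2, 13/24, 19/24, 19/24, 5/6, 1]
j=0 picked index 0: u0 ∈ [0, 5/24)
j=1 picked index 0: u0 ∈ [-1/7, 11/168)
j=2 picked index 1: u0 ∈ [-13/168, 3/14)
j=3 picked index 1: u0 ∈ [-37/168, 1/14)
j=4 picked index 3: u0 ∈ [-5/168, 37/168)
j=5 picked index 3: u0 ∈ [-29/168, 13/168)
j=6 picked index 6: u0 ∈ [-1/42, 1/7)
intersection: [0, 11/168)

0 11/168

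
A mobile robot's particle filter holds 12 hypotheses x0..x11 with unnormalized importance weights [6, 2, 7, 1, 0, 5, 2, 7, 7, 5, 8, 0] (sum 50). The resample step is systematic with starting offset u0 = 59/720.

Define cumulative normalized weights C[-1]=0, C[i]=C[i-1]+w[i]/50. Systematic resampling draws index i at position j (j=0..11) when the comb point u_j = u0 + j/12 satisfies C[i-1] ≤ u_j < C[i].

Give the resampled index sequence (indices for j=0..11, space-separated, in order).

C = [3/25, 4/25, 3/10, 8/25, 8/25, 21/50, 23/50, 3/5, 37/50, 21/25, 1, 1]
j=0: u_0=59/720 ∈ [0, 3/25) → index 0
j=1: u_1=119/720 ∈ [4/25, 3/10) → index 2
j=2: u_2=179/720 ∈ [4/25, 3/10) → index 2
j=3: u_3=239/720 ∈ [8/25, 21/50) → index 5
j=4: u_4=299/720 ∈ [8/25, 21/50) → index 5
j=5: u_5=359/720 ∈ [23/50, 3/5) → index 7
j=6: u_6=419/720 ∈ [23/50, 3/5) → index 7
j=7: u_7=479/720 ∈ [3/5, 37/50) → index 8
j=8: u_8=539/720 ∈ [37/50, 21/25) → index 9
j=9: u_9=599/720 ∈ [37/50, 21/25) → index 9
j=10: u_10=659/720 ∈ [21/25, 1) → index 10
j=11: u_11=719/720 ∈ [21/25, 1) → index 10

0 2 2 5 5 7 7 8 9 9 10 10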